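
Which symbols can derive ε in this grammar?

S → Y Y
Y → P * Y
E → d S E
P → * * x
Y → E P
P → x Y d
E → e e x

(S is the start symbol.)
None

There are no ε-productions, so no non-terminal can derive ε.
No non-terminals are nullable.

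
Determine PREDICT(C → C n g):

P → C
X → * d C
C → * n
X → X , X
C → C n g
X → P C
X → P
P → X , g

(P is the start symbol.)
{ '*' }

PREDICT(C → C n g) = (FIRST(RHS) \ {ε}) ∪ (FOLLOW(C) if ε ∈ FIRST(RHS), i.e. RHS ⇒* ε)
FIRST(C) = { '*' }
FIRST(C n g) = { '*' }
ε ∉ FIRST(C n g), so FOLLOW(C) is not added.
PREDICT(C → C n g) = { '*' }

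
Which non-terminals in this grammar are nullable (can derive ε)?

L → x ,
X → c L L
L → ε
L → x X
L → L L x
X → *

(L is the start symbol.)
A non-terminal is nullable if it can derive ε (the empty string): either it has an ε-production, or it has a production whose right-hand side consists entirely of nullable non-terminals.

ε-productions: L → ε
So L is immediately nullable.
No further non-terminal can be added: every production for the remaining non-terminals contains a terminal or a non-nullable non-terminal.
Nullable = { 'L' }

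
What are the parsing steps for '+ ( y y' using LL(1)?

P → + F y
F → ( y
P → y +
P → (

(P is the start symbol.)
Stack is shown with the top on the left.

Stack    Input      Action
--------------------------
P $      + ( y y $  output P → + F y
+ F y $  + ( y y $  match '+'
F y $    ( y y $    output F → ( y
( y y $  ( y y $    match '('
y y $    y y $      match 'y'
y $      y $        match 'y'
$        $          accept

The string is accepted.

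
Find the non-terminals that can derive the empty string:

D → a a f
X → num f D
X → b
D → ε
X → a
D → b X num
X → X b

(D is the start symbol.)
ε-productions: D → ε
So D is immediately nullable.
No further non-terminal can be added: every production for the remaining non-terminals contains a terminal or a non-nullable non-terminal.
Nullable = { 'D' }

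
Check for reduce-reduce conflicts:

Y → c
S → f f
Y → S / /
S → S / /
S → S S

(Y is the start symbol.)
Yes — I10: [S → S / / .] vs [Y → S / / .]

Augment with Y' → Y and build the canonical LR(0) collection (I0 = CLOSURE({[Y' → . Y]}), then GOTO on every symbol after a dot until no new states appear). It has 11 states:
  I0: { [S → . S / /], [S → . S S], [S → . f f], [Y → . S / /], [Y → . c], [Y' → . Y] }  — shift
  I1: { [S → . S / /], [S → . S S], [S → . f f], [S → S . / /], [S → S . S], [Y → S . / /] }  — shift
  I2: { [Y' → Y .] }  — accept
  I3: { [Y → c .] }  — reduce
  I4: { [S → f . f] }  — shift
  I5: { [S → f f .] }  — reduce
  I6: { [S → S / . /], [Y → S / . /] }  — shift
  I7: { [S → . S / /], [S → . S S], [S → . f f], [S → S . / /], [S → S . S], [S → S S .] }  — shift, reduce
  I8: { [S → S / . /] }  — shift
  I9: { [S → S / / .] }  — reduce
  I10: { [S → S / / .], [Y → S / / .] }  — 2 reduces

I10 contains complete items [S → S / / .], [Y → S / / .] — reduce-reduce conflict.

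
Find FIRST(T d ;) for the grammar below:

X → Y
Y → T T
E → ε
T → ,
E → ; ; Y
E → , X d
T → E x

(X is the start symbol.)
{ ',', ';', 'x' }

FIRST sets of the non-terminals involved (from the grammar, by fixed-point iteration):
  FIRST(T) = { ',', ';', 'x' }

To compute FIRST(T d ;), process the symbols left to right:
Symbol T is a non-terminal. Add FIRST(T) \ {ε} = { ',', ';', 'x' }
T is not nullable (ε ∉ FIRST(T)), so stop here.
FIRST(T d ;) = { ',', ';', 'x' }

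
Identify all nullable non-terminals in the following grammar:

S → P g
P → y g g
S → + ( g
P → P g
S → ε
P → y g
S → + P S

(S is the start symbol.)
{ 'S' }

ε-productions: S → ε
So S is immediately nullable.
No further non-terminal can be added: every production for the remaining non-terminals contains a terminal or a non-nullable non-terminal.
Nullable = { 'S' }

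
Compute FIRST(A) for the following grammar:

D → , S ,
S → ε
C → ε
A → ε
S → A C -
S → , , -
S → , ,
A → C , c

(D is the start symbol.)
To compute FIRST(A), examine every production with A on the left-hand side, reading each right-hand side left to right until a non-nullable symbol is reached.

FIRST sets of the other non-terminals involved (by the same procedure, iterated to a fixed point):
  FIRST(C) = { ε }

From A → ε:
  - ε-production, so ε ∈ FIRST(A)
From A → C , c:
  - C is a non-terminal: add FIRST(C) \ {ε} = { }
    C is nullable, so continue to the next symbol
  - ',' is a terminal: add ',' and stop

Collecting: FIRST(A) = { ',', ε }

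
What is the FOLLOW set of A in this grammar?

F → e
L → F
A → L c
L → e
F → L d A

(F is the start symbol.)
{ $, 'c', 'd' }

To compute FOLLOW(A), find every occurrence of A on a right-hand side N → α A β: add FIRST(β) \ {ε}, and if β is empty or nullable also add FOLLOW(N). Iterate to a fixed point.

In F → L d A: A is at the end, add FOLLOW(F)

The FOLLOW sets referred to above (computed the same way, to a fixed point):
  FOLLOW(F) = { $, 'c', 'd' }

Taking the union: FOLLOW(A) = { $, 'c', 'd' }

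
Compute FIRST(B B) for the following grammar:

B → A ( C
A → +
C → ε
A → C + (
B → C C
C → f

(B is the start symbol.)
FIRST sets of the non-terminals involved (from the grammar, by fixed-point iteration):
  FIRST(B) = { '+', 'f', ε }

To compute FIRST(B B), process the symbols left to right:
Symbol B is a non-terminal. Add FIRST(B) \ {ε} = { '+', 'f' }
B is nullable (ε ∈ FIRST(B)), continue to the next symbol.
Symbol B is a non-terminal. Add FIRST(B) \ {ε} = { '+', 'f' }
B is nullable (ε ∈ FIRST(B)), continue to the next symbol.
All symbols are nullable, so ε is in the result.
FIRST(B B) = { '+', 'f', ε }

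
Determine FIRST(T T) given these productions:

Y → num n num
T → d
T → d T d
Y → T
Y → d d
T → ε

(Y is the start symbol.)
FIRST sets of the non-terminals involved (from the grammar, by fixed-point iteration):
  FIRST(T) = { 'd', ε }

To compute FIRST(T T), process the symbols left to right:
Symbol T is a non-terminal. Add FIRST(T) \ {ε} = { 'd' }
T is nullable (ε ∈ FIRST(T)), continue to the next symbol.
Symbol T is a non-terminal. Add FIRST(T) \ {ε} = { 'd' }
T is nullable (ε ∈ FIRST(T)), continue to the next symbol.
All symbols are nullable, so ε is in the result.
FIRST(T T) = { 'd', ε }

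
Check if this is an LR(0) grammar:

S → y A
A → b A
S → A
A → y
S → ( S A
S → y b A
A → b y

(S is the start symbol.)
No. Shift-reduce conflict between [A → y .] and [A → . b A]

A grammar is LR(0) if no state in the canonical LR(0) collection has:
  - both a shift item (dot before a terminal) and a complete item (shift-reduce conflict), or
  - two or more complete items (reduce-reduce conflict; the accept item [S' → S .] counts as a complete item here).

Augment with S' → S and build the canonical LR(0) collection (I0 = CLOSURE({[S' → . S]}), then GOTO on every symbol after a dot until no new states appear). It has 14 states:
  I0: { [A → . b A], [A → . b y], [A → . y], [S → . ( S A], [S → . A], [S → . y A], [S → . y b A], [S' → . S] }  — shift
  I1: { [A → . b A], [A → . b y], [A → . y], [S → ( . S A], [S → . ( S A], [S → . A], [S → . y A], [S → . y b A] }  — shift
  I2: { [S → A .] }  — reduce
  I3: { [S' → S .] }  — accept
  I4: { [A → . b A], [A → . b y], [A → . y], [A → b . A], [A → b . y] }  — shift
  I5: { [A → . b A], [A → . b y], [A → . y], [A → y .], [S → y . A], [S → y . b A] }  — shift, reduce
  I6: { [S → y A .] }  — reduce
  I7: { [A → . b A], [A → . b y], [A → . y], [A → b . A], [A → b . y], [S → y b . A] }  — shift
  I8: { [A → y .] }  — reduce
  I9: { [A → b A .], [S → y b A .] }  — 2 reduces
  I10: { [A → b y .], [A → y .] }  — 2 reduces
  I11: { [A → b A .] }  — reduce
  I12: { [A → . b A], [A → . b y], [A → . y], [S → ( S . A] }  — shift
  I13: { [S → ( S A .] }  — reduce

Conflict in state I5:
  Shift-reduce conflict between [A → y .] and [A → . b A]
So the grammar is NOT LR(0).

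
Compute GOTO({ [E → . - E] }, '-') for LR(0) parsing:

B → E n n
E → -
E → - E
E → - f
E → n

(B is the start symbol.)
GOTO(I, '-') = CLOSURE({ [A → αX.β] : [A → α.Xβ] ∈ I, X = '-' })

Items with dot before '-', with the dot advanced:
  [E → . - E] → [E → - . E]
Closure of the advanced items:
  [E → - . E] has the dot before E: add [E → . -], [E → . - E], [E → . - f], [E → . n]

GOTO = { [E → - . E], [E → . - E], [E → . - f], [E → . -], [E → . n] }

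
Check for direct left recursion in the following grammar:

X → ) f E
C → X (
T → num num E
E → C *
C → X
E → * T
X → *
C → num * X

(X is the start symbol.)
No direct left recursion

Direct left recursion occurs when N → N α for some non-terminal N (the right-hand side begins with the left-hand side itself).

X → ) f E: starts with ')'
C → X (: starts with X
T → num num E: starts with num
E → C *: starts with C
C → X: starts with X
E → * T: starts with '*'
X → *: starts with '*'
C → num * X: starts with num

No direct left recursion found.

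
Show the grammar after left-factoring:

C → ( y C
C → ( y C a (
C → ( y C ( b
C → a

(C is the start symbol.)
C → ( y C C'
C' → ε
C' → a (
C' → ( b
C → a

Left-factoring transforms A → αβ₁ | αβ₂ into A → αA' and A' → β₁ | β₂
(α is the longest common prefix among the alternatives). Repeat until
no nonterminal has two alternatives with a common prefix.

Round 1: C has alternatives sharing prefix '( y C'. Introduce C': C → ( y C C'
  Add: C' → ε
  Add: C' → a (
  Add: C' → ( b

No remaining common prefixes — done.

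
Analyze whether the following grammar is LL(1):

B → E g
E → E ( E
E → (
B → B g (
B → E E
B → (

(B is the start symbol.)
Relevant sets:
  FIRST(E) = { '(' }
  FIRST(B) = { '(' }

For B:
  PREDICT(B → E g) = { '(' }
  PREDICT(B → B g '(') = { '(' }
  PREDICT(B → E E) = { '(' }
  PREDICT(B → '(') = { '(' }
For E:
  PREDICT(E → E '(' E) = { '(' }
  PREDICT(E → '(') = { '(' }

Conflict found: Predict set conflict for B: { '(' }
The grammar is NOT LL(1).

Answer: No. Predict set conflict for B: { '(' }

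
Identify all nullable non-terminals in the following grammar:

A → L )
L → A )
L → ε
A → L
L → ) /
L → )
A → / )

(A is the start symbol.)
A non-terminal is nullable if it can derive ε (the empty string): either it has an ε-production, or it has a production whose right-hand side consists entirely of nullable non-terminals.

ε-productions: L → ε
So L is immediately nullable.
A → L: every symbol on the right is nullable, so A is nullable too.
Every non-terminal is now nullable.
Nullable = { 'A', 'L' }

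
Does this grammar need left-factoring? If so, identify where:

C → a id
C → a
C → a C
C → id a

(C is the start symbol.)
Left-factoring is needed when two productions for the same non-terminal
share a common prefix on the right-hand side.

Productions for C:
  C → a id
  C → a
  C → a C
  C → id a

Found common prefix 'a' in productions for C

Answer: Yes, C has productions with common prefix 'a'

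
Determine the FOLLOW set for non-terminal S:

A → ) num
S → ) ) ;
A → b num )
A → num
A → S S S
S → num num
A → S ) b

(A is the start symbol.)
To compute FOLLOW(S), find every occurrence of S on a right-hand side N → α S β: add FIRST(β) \ {ε}, and if β is empty or nullable also add FOLLOW(N). Iterate to a fixed point.

In A → S S S: S is followed by S S, add FIRST(S S) \ {ε} = { ')', 'num' }
In A → S S S: S is followed by S, add FIRST(S) \ {ε} = { ')', 'num' }
In A → S S S: S is at the end, add FOLLOW(A)
In A → S ) b: S is followed by ')' b, add FIRST(')' b) \ {ε} = { ')' }

The FOLLOW sets referred to above (computed the same way, to a fixed point):
  FOLLOW(A) = { $ }

Taking the union: FOLLOW(S) = { $, ')', 'num' }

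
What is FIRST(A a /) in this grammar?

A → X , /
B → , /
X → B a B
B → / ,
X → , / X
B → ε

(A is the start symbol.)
{ ',', '/', 'a' }

FIRST sets of the non-terminals involved (from the grammar, by fixed-point iteration):
  FIRST(A) = { ',', '/', 'a' }

To compute FIRST(A a /), process the symbols left to right:
Symbol A is a non-terminal. Add FIRST(A) \ {ε} = { ',', '/', 'a' }
A is not nullable (ε ∉ FIRST(A)), so stop here.
FIRST(A a /) = { ',', '/', 'a' }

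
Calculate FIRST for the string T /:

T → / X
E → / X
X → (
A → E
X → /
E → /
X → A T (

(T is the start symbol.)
FIRST sets of the non-terminals involved (from the grammar, by fixed-point iteration):
  FIRST(T) = { '/' }

To compute FIRST(T /), process the symbols left to right:
Symbol T is a non-terminal. Add FIRST(T) \ {ε} = { '/' }
T is not nullable (ε ∉ FIRST(T)), so stop here.
FIRST(T /) = { '/' }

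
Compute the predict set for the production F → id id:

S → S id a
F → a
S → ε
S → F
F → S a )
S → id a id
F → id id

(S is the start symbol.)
PREDICT(F → id id) = (FIRST(RHS) \ {ε}) ∪ (FOLLOW(F) if ε ∈ FIRST(RHS), i.e. RHS ⇒* ε)
FIRST(id id) = { 'id' }
ε ∉ FIRST(id id), so FOLLOW(F) is not added.
PREDICT(F → id id) = { 'id' }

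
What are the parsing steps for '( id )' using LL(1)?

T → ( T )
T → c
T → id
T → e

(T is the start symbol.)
Stack is shown with the top on the left.

Stack    Input     Action
-------------------------
T $      ( id ) $  output T → ( T )
( T ) $  ( id ) $  match '('
T ) $    id ) $    output T → id
id ) $   id ) $    match 'id'
) $      ) $       match ')'
$        $         accept

The string is accepted.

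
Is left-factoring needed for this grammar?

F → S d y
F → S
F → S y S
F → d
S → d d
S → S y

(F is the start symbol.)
Left-factoring is needed when two productions for the same non-terminal
share a common prefix on the right-hand side.

Productions for F:
  F → S d y
  F → S
  F → S y S
  F → d
Productions for S:
  S → d d
  S → S y

Found common prefix 'S' in productions for F

Answer: Yes, F has productions with common prefix 'S'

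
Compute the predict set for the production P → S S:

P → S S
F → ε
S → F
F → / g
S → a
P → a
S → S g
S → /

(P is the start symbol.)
PREDICT(P → S S) = (FIRST(RHS) \ {ε}) ∪ (FOLLOW(P) if ε ∈ FIRST(RHS), i.e. RHS ⇒* ε)
FIRST(S) = { '/', 'a', 'g', ε }
FIRST(S S) = { '/', 'a', 'g', ε }
ε ∈ FIRST(S S) (the right-hand side is nullable), so add FOLLOW(P) = { $ }
PREDICT(P → S S) = { $, '/', 'a', 'g' }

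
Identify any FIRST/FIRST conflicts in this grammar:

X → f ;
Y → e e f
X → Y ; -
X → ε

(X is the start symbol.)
No FIRST/FIRST conflicts.

FIRST sets of the non-terminals at (or reachable through a nullable prefix from) the front of some alternative:
  FIRST(Y) = { 'e' }

Productions for X:
  X → f ;: FIRST = { 'f' }
  X → Y ; -: FIRST = { 'e' }
  X → ε: FIRST = { ε }
Y has only one production, so no FIRST/FIRST conflict is possible there.

All alternatives of each non-terminal have pairwise disjoint FIRST sets.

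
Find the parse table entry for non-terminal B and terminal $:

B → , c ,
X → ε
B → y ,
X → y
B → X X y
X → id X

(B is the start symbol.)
Empty (error entry)

To find M[B, $], we find productions for B where $ is in the predict set (PREDICT(N → α) = (FIRST(α) \ {ε}) ∪ (FOLLOW(N) if α ⇒* ε)).

Relevant sets:
  FIRST(X) = { 'id', 'y', ε }

B → , c ,: PREDICT = { ',' }
B → y ,: PREDICT = { 'y' }
B → X X y: PREDICT = { 'id', 'y' }

M[B, $] is empty (no production applies)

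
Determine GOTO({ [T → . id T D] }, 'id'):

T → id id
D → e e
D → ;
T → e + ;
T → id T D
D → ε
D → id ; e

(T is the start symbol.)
GOTO(I, 'id') = CLOSURE({ [A → αX.β] : [A → α.Xβ] ∈ I, X = 'id' })

Items with dot before 'id', with the dot advanced:
  [T → . id T D] → [T → id . T D]
Closure of the advanced items:
  [T → id . T D] has the dot before T: add [T → . id id], [T → . e + ;], [T → . id T D]

GOTO = { [T → . e + ;], [T → . id T D], [T → . id id], [T → id . T D] }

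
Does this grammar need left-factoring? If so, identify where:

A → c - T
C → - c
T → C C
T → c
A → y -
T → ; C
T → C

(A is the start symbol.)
Left-factoring is needed when two productions for the same non-terminal
share a common prefix on the right-hand side.

Productions for A:
  A → c - T
  A → y -
Productions for T:
  T → C C
  T → c
  T → ; C
  T → C

Found common prefix 'C' in productions for T

Answer: Yes, T has productions with common prefix 'C'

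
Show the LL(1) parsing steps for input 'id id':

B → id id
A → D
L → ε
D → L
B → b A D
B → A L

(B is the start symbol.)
Stack is shown with the top on the left.

Stack    Input    Action
------------------------
B $      id id $  output B → id id
id id $  id id $  match 'id'
id $     id $     match 'id'
$        $        accept

The string is accepted.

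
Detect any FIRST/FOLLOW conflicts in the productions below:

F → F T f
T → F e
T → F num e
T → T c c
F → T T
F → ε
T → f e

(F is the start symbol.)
Yes. F → F T f with FOLLOW(F) on { 'e', 'f', 'num' }; F → T T with FOLLOW(F) on { 'e', 'f', 'num' }

A FIRST/FOLLOW conflict occurs when a non-terminal N has a nullable alternative N → β (β ⇒* ε) and another alternative N → α with FIRST(α) ∩ FOLLOW(N) ≠ ∅: on such a lookahead the parser cannot decide between expanding α and letting N vanish via β.

Nullable non-terminals: F.
FIRST sets used below: FIRST(F) = { 'e', 'f', 'num', ε }, FIRST(T) = { 'e', 'f', 'num' }

F: nullable alternative(s) F → ε; FOLLOW(F) = { $, 'e', 'f', 'num' }
  F → F T f: FIRST \ {ε} = { 'e', 'f', 'num' } — overlaps FOLLOW(F) on { 'e', 'f', 'num' }: CONFLICT
  F → T T: FIRST \ {ε} = { 'e', 'f', 'num' } — overlaps FOLLOW(F) on { 'e', 'f', 'num' }: CONFLICT
  F → ε: FIRST \ {ε} = { } — this is the only nullable alternative, skip

T has no nullable alternative, so no FIRST/FOLLOW check is needed there.

So the grammar has 2 FIRST/FOLLOW conflicts (marked CONFLICT above).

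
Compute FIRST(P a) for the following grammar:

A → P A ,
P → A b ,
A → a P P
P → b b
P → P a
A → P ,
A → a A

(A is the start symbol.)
{ 'a', 'b' }

FIRST sets of the non-terminals involved (from the grammar, by fixed-point iteration):
  FIRST(P) = { 'a', 'b' }

To compute FIRST(P a), process the symbols left to right:
Symbol P is a non-terminal. Add FIRST(P) \ {ε} = { 'a', 'b' }
P is not nullable (ε ∉ FIRST(P)), so stop here.
FIRST(P a) = { 'a', 'b' }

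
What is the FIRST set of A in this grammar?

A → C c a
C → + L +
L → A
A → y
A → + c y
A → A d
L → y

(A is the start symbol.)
FIRST sets of the other non-terminals involved (by the same procedure, iterated to a fixed point):
  FIRST(C) = { '+' }

From A → C c a:
  - C is a non-terminal: add FIRST(C) \ {ε} = { '+' }
    C is not nullable, so stop
From A → y:
  - y is a terminal: add 'y' and stop
From A → + c y:
  - '+' is a terminal: add '+' and stop
From A → A d:
  - A is the symbol being defined: contributes nothing new
    A is not nullable, so stop

Collecting: FIRST(A) = { '+', 'y' }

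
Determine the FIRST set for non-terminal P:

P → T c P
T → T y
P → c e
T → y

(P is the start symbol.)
FIRST sets of the other non-terminals involved (by the same procedure, iterated to a fixed point):
  FIRST(T) = { 'y' }

From P → T c P:
  - T is a non-terminal: add FIRST(T) \ {ε} = { 'y' }
    T is not nullable, so stop
From P → c e:
  - c is a terminal: add 'c' and stop

Collecting: FIRST(P) = { 'c', 'y' }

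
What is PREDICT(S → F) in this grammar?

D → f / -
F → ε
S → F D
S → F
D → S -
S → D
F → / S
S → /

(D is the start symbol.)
PREDICT(S → F) = (FIRST(RHS) \ {ε}) ∪ (FOLLOW(S) if ε ∈ FIRST(RHS), i.e. RHS ⇒* ε)
FIRST(F) = { '/', ε }
FIRST(F) = { '/', ε }
ε ∈ FIRST(F) (the right-hand side is nullable), so add FOLLOW(S) = { '-', '/', 'f' }
PREDICT(S → F) = { '-', '/', 'f' }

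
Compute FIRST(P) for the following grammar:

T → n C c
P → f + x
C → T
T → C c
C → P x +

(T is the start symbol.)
To compute FIRST(P), examine every production with P on the left-hand side, reading each right-hand side left to right until a non-nullable symbol is reached.

From P → f + x:
  - f is a terminal: add 'f' and stop

Collecting: FIRST(P) = { 'f' }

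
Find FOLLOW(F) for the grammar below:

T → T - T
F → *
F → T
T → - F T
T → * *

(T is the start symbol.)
In T → - F T: F is followed by T, add FIRST(T) \ {ε} = { '*', '-' }

Taking the union: FOLLOW(F) = { '*', '-' }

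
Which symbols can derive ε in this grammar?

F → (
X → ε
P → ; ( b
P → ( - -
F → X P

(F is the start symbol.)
{ 'X' }

ε-productions: X → ε
So X is immediately nullable.
No further non-terminal can be added: every production for the remaining non-terminals contains a terminal or a non-nullable non-terminal.
Nullable = { 'X' }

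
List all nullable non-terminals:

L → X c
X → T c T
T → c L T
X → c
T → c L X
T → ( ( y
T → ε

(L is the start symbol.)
{ 'T' }

ε-productions: T → ε
So T is immediately nullable.
No further non-terminal can be added: every production for the remaining non-terminals contains a terminal or a non-nullable non-terminal.
Nullable = { 'T' }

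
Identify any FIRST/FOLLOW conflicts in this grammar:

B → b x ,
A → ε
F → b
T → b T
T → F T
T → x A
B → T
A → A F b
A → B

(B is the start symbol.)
A FIRST/FOLLOW conflict occurs when a non-terminal N has a nullable alternative N → β (β ⇒* ε) and another alternative N → α with FIRST(α) ∩ FOLLOW(N) ≠ ∅: on such a lookahead the parser cannot decide between expanding α and letting N vanish via β.

Nullable non-terminals: A.
FIRST sets used below: FIRST(A) = { 'b', 'x', ε }, FIRST(F) = { 'b' }, FIRST(B) = { 'b', 'x' }

A: nullable alternative(s) A → ε; FOLLOW(A) = { $, 'b' }
  A → ε: FIRST \ {ε} = { } — this is the only nullable alternative, skip
  A → A F b: FIRST \ {ε} = { 'b', 'x' } — overlaps FOLLOW(A) on { 'b' }: CONFLICT
  A → B: FIRST \ {ε} = { 'b', 'x' } — overlaps FOLLOW(A) on { 'b' }: CONFLICT

B, F, T have no nullable alternative, so no FIRST/FOLLOW check is needed there.

So the grammar has 2 FIRST/FOLLOW conflicts (marked CONFLICT above).

Answer: Yes. A → A F b with FOLLOW(A) on { 'b' }; A → B with FOLLOW(A) on { 'b' }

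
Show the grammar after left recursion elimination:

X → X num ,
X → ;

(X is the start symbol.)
X → ; X'
X' → num , X'
X' → ε

X is directly left-recursive. The standard transformation for
  A → A α₁ | ... | A α_m | β₁ | ... | β_n
is
  A  → β₁ A' | ... | β_n A'
  A' → α₁ A' | ... | α_m A' | ε

X → ; becomes X → ; X'
X → X num , becomes X' → num , X'
Add X' → ε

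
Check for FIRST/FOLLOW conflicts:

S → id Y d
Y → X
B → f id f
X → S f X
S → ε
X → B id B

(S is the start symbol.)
A FIRST/FOLLOW conflict occurs when a non-terminal N has a nullable alternative N → β (β ⇒* ε) and another alternative N → α with FIRST(α) ∩ FOLLOW(N) ≠ ∅: on such a lookahead the parser cannot decide between expanding α and letting N vanish via β.

Nullable non-terminals: S.

S: nullable alternative(s) S → ε; FOLLOW(S) = { $, 'f' }
  S → id Y d: FIRST \ {ε} = { 'id' } — disjoint from FOLLOW(S)
  S → ε: FIRST \ {ε} = { } — this is the only nullable alternative, skip

B, X, Y have no nullable alternative, so no FIRST/FOLLOW check is needed there.

No FIRST/FOLLOW conflicts found.

Answer: No FIRST/FOLLOW conflicts.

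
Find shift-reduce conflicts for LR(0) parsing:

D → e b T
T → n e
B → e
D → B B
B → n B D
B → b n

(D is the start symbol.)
A shift-reduce conflict occurs when an LR(0) state has both:
  - a complete (reduce) item [A → α .] (dot at the end), and
  - a shift item [B → β . c γ] (dot before a terminal).

Augment with D' → D and build the canonical LR(0) collection (I0 = CLOSURE({[D' → . D]}), then GOTO on every symbol after a dot until no new states appear). It has 15 states:
  I0: { [B → . b n], [B → . e], [B → . n B D], [D → . B B], [D → . e b T], [D' → . D] }  — shift
  I1: { [B → . b n], [B → . e], [B → . n B D], [D → B . B] }  — shift
  I2: { [D' → D .] }  — accept
  I3: { [B → b . n] }  — shift
  I4: { [B → e .], [D → e . b T] }  — shift, reduce
  I5: { [B → . b n], [B → . e], [B → . n B D], [B → n . B D] }  — shift
  I6: { [B → . b n], [B → . e], [B → . n B D], [B → n B . D], [D → . B B], [D → . e b T] }  — shift
  I7: { [B → e .] }  — reduce
  I8: { [B → n B D .] }  — reduce
  I9: { [D → e b . T], [T → . n e] }  — shift
  I10: { [D → e b T .] }  — reduce
  I11: { [T → n . e] }  — shift
  I12: { [T → n e .] }  — reduce
  I13: { [B → b n .] }  — reduce
  I14: { [D → B B .] }  — reduce

I4 contains reduce item [B → e .] and shift item [D → e . b T] — shift-reduce conflict.

Answer: Yes — I4: [B → e .] vs [D → e . b T]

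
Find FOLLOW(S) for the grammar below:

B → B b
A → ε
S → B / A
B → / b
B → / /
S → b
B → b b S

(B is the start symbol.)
{ $, '/', 'b' }

In B → b b S: S is at the end, add FOLLOW(B)

The FOLLOW sets referred to above (computed the same way, to a fixed point):
  FOLLOW(B) = { $, '/', 'b' }

Taking the union: FOLLOW(S) = { $, '/', 'b' }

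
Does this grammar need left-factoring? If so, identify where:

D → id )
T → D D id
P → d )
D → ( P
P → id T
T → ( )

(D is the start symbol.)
No, left-factoring is not needed

Left-factoring is needed when two productions for the same non-terminal
share a common prefix on the right-hand side.

Productions for D:
  D → id )
  D → ( P
Productions for T:
  T → D D id
  T → ( )
Productions for P:
  P → d )
  P → id T

No common prefixes found.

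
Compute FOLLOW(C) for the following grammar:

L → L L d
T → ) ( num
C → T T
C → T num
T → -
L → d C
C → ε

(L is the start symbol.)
{ $, 'd' }

In L → d C: C is at the end, add FOLLOW(L)

The FOLLOW sets referred to above (computed the same way, to a fixed point):
  FOLLOW(L) = { $, 'd' }

Taking the union: FOLLOW(C) = { $, 'd' }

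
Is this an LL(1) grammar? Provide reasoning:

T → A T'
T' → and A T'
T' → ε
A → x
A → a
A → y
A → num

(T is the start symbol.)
Yes, the grammar is LL(1).

Relevant sets:
  FOLLOW(T') = { $ }

For T':
  PREDICT(T' → and A T') = { 'and' }
  PREDICT(T' → ε) = { $ }
For A:
  PREDICT(A → x) = { 'x' }
  PREDICT(A → a) = { 'a' }
  PREDICT(A → y) = { 'y' }
  PREDICT(A → num) = { 'num' }
T has a single production, so nothing to check there.

All predict sets are disjoint. The grammar IS LL(1).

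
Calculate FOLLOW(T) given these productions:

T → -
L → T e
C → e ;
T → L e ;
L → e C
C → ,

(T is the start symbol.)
T is the start symbol, so $ ∈ FOLLOW(T).
In L → T e: T is followed by e, add FIRST(e) \ {ε} = { 'e' }

Taking the union: FOLLOW(T) = { $, 'e' }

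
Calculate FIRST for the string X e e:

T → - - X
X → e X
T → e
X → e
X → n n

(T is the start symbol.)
FIRST sets of the non-terminals involved (from the grammar, by fixed-point iteration):
  FIRST(X) = { 'e', 'n' }

To compute FIRST(X e e), process the symbols left to right:
Symbol X is a non-terminal. Add FIRST(X) \ {ε} = { 'e', 'n' }
X is not nullable (ε ∉ FIRST(X)), so stop here.
FIRST(X e e) = { 'e', 'n' }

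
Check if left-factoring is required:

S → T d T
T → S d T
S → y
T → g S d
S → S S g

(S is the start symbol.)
Left-factoring is needed when two productions for the same non-terminal
share a common prefix on the right-hand side.

Productions for S:
  S → T d T
  S → y
  S → S S g
Productions for T:
  T → S d T
  T → g S d

No common prefixes found.

Answer: No, left-factoring is not needed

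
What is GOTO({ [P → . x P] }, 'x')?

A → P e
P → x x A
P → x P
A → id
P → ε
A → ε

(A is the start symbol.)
{ [P → . x P], [P → . x x A], [P → .], [P → x . P] }

GOTO(I, 'x') = CLOSURE({ [A → αX.β] : [A → α.Xβ] ∈ I, X = 'x' })

Items with dot before 'x', with the dot advanced:
  [P → . x P] → [P → x . P]
Closure of the advanced items:
  [P → x . P] has the dot before P: add [P → . x x A], [P → . x P], [P → .]

GOTO = { [P → . x P], [P → . x x A], [P → .], [P → x . P] }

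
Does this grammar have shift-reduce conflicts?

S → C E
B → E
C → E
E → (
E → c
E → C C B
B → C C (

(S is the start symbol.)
A shift-reduce conflict occurs when an LR(0) state has both:
  - a complete (reduce) item [A → α .] (dot at the end), and
  - a shift item [B → β . c γ] (dot before a terminal).

Augment with S' → S and build the canonical LR(0) collection (I0 = CLOSURE({[S' → . S]}), then GOTO on every symbol after a dot until no new states appear). It has 13 states:
  I0: { [C → . E], [E → . (], [E → . C C B], [E → . c], [S → . C E], [S' → . S] }  — shift
  I1: { [E → ( .] }  — reduce
  I2: { [C → . E], [E → . (], [E → . C C B], [E → . c], [E → C . C B], [S → C . E] }  — shift
  I3: { [C → E .] }  — reduce
  I4: { [S' → S .] }  — accept
  I5: { [E → c .] }  — reduce
  I6: { [B → . C C (], [B → . E], [C → . E], [E → . (], [E → . C C B], [E → . c], [E → C . C B], [E → C C . B] }  — shift
  I7: { [C → E .], [S → C E .] }  — 2 reduces
  I8: { [E → C C B .] }  — reduce
  I9: { [B → . C C (], [B → . E], [B → C . C (], [C → . E], [E → . (], [E → . C C B], [E → . c], [E → C . C B], [E → C C . B] }  — shift
  I10: { [B → E .], [C → E .] }  — 2 reduces
  I11: { [B → . C C (], [B → . E], [B → C . C (], [B → C C . (], [C → . E], [E → . (], [E → . C C B], [E → . c], [E → C . C B], [E → C C . B] }  — shift
  I12: { [B → C C ( .], [E → ( .] }  — 2 reduces

No state contains both a complete item and a shift item.

Answer: No shift-reduce conflicts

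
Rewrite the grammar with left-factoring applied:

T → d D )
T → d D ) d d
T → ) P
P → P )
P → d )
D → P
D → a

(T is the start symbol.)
Left-factoring transforms A → αβ₁ | αβ₂ into A → αA' and A' → β₁ | β₂
(α is the longest common prefix among the alternatives). Repeat until
no nonterminal has two alternatives with a common prefix.

Round 1: T has alternatives sharing prefix 'd D )'. Introduce T': T → d D ) T'
  Add: T' → ε
  Add: T' → d d

No remaining common prefixes — done.

Resulting grammar:
T → d D ) T'
T' → ε
T' → d d
T → ) P
P → P )
P → d )
D → P
D → a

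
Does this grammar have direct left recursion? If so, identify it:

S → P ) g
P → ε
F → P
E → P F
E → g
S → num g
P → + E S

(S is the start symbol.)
No direct left recursion

S → P ) g: starts with P
P → ε: starts with ε
F → P: starts with P
E → P F: starts with P
E → g: starts with g
S → num g: starts with num
P → + E S: starts with '+'

No direct left recursion found.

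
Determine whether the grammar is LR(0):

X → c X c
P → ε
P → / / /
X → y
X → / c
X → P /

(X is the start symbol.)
A grammar is LR(0) if no state in the canonical LR(0) collection has:
  - both a shift item (dot before a terminal) and a complete item (shift-reduce conflict), or
  - two or more complete items (reduce-reduce conflict; the accept item [X' → X .] counts as a complete item here).

Augment with X' → X and build the canonical LR(0) collection (I0 = CLOSURE({[X' → . X]}), then GOTO on every symbol after a dot until no new states appear). It has 12 states:
  I0: { [P → . / / /], [P → .], [X → . / c], [X → . P /], [X → . c X c], [X → . y], [X' → . X] }  — shift, reduce
  I1: { [P → / . / /], [X → / . c] }  — shift
  I2: { [X → P . /] }  — shift
  I3: { [X' → X .] }  — accept
  I4: { [P → . / / /], [P → .], [X → . / c], [X → . P /], [X → . c X c], [X → . y], [X → c . X c] }  — shift, reduce
  I5: { [X → y .] }  — reduce
  I6: { [X → c X . c] }  — shift
  I7: { [X → c X c .] }  — reduce
  I8: { [X → P / .] }  — reduce
  I9: { [P → / / . /] }  — shift
  I10: { [X → / c .] }  — reduce
  I11: { [P → / / / .] }  — reduce

Conflict in state I0:
  Shift-reduce conflict between [P → .] and [P → . / / /]
So the grammar is NOT LR(0).

Answer: No. Shift-reduce conflict between [P → .] and [P → . / / /]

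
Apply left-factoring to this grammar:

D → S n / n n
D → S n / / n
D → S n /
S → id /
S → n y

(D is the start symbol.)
D → S n / D'
D' → n n
D' → / n
D' → ε
S → id /
S → n y

Left-factoring transforms A → αβ₁ | αβ₂ into A → αA' and A' → β₁ | β₂
(α is the longest common prefix among the alternatives). Repeat until
no nonterminal has two alternatives with a common prefix.

Round 1: D has alternatives sharing prefix 'S n /'. Introduce D': D → S n / D'
  Add: D' → n n
  Add: D' → / n
  Add: D' → ε

No remaining common prefixes — done.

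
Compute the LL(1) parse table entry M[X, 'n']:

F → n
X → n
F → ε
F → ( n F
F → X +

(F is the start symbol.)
X → n

To find M[X, 'n'], we find productions for X where 'n' is in the predict set (PREDICT(N → α) = (FIRST(α) \ {ε}) ∪ (FOLLOW(N) if α ⇒* ε)).

X → n: PREDICT = { 'n' }
  'n' is in predict set, so this production goes in M[X, 'n']

M[X, 'n'] = X → n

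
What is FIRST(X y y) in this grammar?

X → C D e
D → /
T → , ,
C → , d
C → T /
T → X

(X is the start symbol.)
{ ',' }

FIRST sets of the non-terminals involved (from the grammar, by fixed-point iteration):
  FIRST(X) = { ',' }

To compute FIRST(X y y), process the symbols left to right:
Symbol X is a non-terminal. Add FIRST(X) \ {ε} = { ',' }
X is not nullable (ε ∉ FIRST(X)), so stop here.
FIRST(X y y) = { ',' }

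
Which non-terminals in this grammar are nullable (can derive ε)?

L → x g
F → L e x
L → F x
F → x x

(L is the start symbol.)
None

There are no ε-productions, so no non-terminal can derive ε.
No non-terminals are nullable.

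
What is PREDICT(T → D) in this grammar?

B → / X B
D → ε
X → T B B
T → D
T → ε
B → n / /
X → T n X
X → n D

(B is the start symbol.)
{ '/', 'n' }

PREDICT(T → D) = (FIRST(RHS) \ {ε}) ∪ (FOLLOW(T) if ε ∈ FIRST(RHS), i.e. RHS ⇒* ε)
FIRST(D) = { ε }
FIRST(D) = { ε }
ε ∈ FIRST(D) (the right-hand side is nullable), so add FOLLOW(T) = { '/', 'n' }
PREDICT(T → D) = { '/', 'n' }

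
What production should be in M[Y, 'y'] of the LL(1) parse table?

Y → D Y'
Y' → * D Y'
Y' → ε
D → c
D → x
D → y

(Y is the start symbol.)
Y → D Y'

To find M[Y, 'y'], we find productions for Y where 'y' is in the predict set (PREDICT(N → α) = (FIRST(α) \ {ε}) ∪ (FOLLOW(N) if α ⇒* ε)).

Relevant sets:
  FIRST(D) = { 'c', 'x', 'y' }

Y → D Y': PREDICT = { 'c', 'x', 'y' }
  'y' is in predict set, so this production goes in M[Y, 'y']

M[Y, 'y'] = Y → D Y'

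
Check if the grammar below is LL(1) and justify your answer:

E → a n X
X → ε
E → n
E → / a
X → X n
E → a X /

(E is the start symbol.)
A grammar is LL(1) if for each non-terminal N with multiple productions, the predict sets of those productions are pairwise disjoint, where PREDICT(N → α) = (FIRST(α) \ {ε}) ∪ (FOLLOW(N) if α ⇒* ε).

Relevant sets:
  FIRST(X) = { 'n', ε }
  FOLLOW(X) = { $, '/', 'n' }

For E:
  PREDICT(E → a n X) = { 'a' }
  PREDICT(E → n) = { 'n' }
  PREDICT(E → '/' a) = { '/' }
  PREDICT(E → a X '/') = { 'a' }
For X:
  PREDICT(X → ε) = { $, '/', 'n' }
  PREDICT(X → X n) = { 'n' }

Conflict found: Predict set conflict for E: { 'a' }
The grammar is NOT LL(1).

Answer: No. Predict set conflict for E: { 'a' }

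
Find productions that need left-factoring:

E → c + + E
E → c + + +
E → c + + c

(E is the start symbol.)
Left-factoring is needed when two productions for the same non-terminal
share a common prefix on the right-hand side.

Productions for E:
  E → c + + E
  E → c + + +
  E → c + + c

Found common prefix 'c + +' in productions for E

Answer: Yes, E has productions with common prefix 'c + +'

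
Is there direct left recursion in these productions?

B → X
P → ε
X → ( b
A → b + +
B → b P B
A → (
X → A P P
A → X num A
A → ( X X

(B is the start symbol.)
Direct left recursion occurs when N → N α for some non-terminal N (the right-hand side begins with the left-hand side itself).

B → X: starts with X
P → ε: starts with ε
X → ( b: starts with '('
A → b + +: starts with b
B → b P B: starts with b
A → (: starts with '('
X → A P P: starts with A
A → X num A: starts with X
A → ( X X: starts with '('

No direct left recursion found.

Answer: No direct left recursion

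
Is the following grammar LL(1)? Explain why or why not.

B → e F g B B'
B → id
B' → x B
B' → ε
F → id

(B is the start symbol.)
A grammar is LL(1) if for each non-terminal N with multiple productions, the predict sets of those productions are pairwise disjoint, where PREDICT(N → α) = (FIRST(α) \ {ε}) ∪ (FOLLOW(N) if α ⇒* ε).

Relevant sets:
  FOLLOW(B') = { $, 'x' }

For B:
  PREDICT(B → e F g B B') = { 'e' }
  PREDICT(B → id) = { 'id' }
For B':
  PREDICT(B' → x B) = { 'x' }
  PREDICT(B' → ε) = { $, 'x' }
F has a single production, so nothing to check there.

Conflict found: Predict set conflict for B': { 'x' }
The grammar is NOT LL(1).

Answer: No. Predict set conflict for B': { 'x' }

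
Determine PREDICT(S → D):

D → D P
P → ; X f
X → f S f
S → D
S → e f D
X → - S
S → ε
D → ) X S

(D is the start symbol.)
PREDICT(S → D) = (FIRST(RHS) \ {ε}) ∪ (FOLLOW(S) if ε ∈ FIRST(RHS), i.e. RHS ⇒* ε)
FIRST(D) = { ')' }
FIRST(D) = { ')' }
ε ∉ FIRST(D), so FOLLOW(S) is not added.
PREDICT(S → D) = { ')' }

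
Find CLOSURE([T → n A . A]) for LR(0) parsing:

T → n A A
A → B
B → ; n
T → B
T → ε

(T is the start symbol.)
Start with: [T → n A . A]
  [T → n A . A] has the dot before A: add [A → . B]
  [A → . B] has the dot before B: add [B → . ; n]
No further items can be added.

CLOSURE = { [A → . B], [B → . ; n], [T → n A . A] }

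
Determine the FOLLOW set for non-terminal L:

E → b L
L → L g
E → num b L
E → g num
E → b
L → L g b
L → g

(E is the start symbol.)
To compute FOLLOW(L), find every occurrence of L on a right-hand side N → α L β: add FIRST(β) \ {ε}, and if β is empty or nullable also add FOLLOW(N). Iterate to a fixed point.

In E → b L: L is at the end, add FOLLOW(E)
In L → L g: L is followed by g, add FIRST(g) \ {ε} = { 'g' }
In E → num b L: L is at the end, add FOLLOW(E)
In L → L g b: L is followed by g b, add FIRST(g b) \ {ε} = { 'g' }

The FOLLOW sets referred to above (computed the same way, to a fixed point):
  FOLLOW(E) = { $ }

Taking the union: FOLLOW(L) = { $, 'g' }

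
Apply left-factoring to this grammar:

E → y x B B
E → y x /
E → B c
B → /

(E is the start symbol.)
Left-factoring transforms A → αβ₁ | αβ₂ into A → αA' and A' → β₁ | β₂
(α is the longest common prefix among the alternatives). Repeat until
no nonterminal has two alternatives with a common prefix.

Round 1: E has alternatives sharing prefix 'y x'. Introduce E': E → y x E'
  Add: E' → B B
  Add: E' → /

No remaining common prefixes — done.

Resulting grammar:
E → y x E'
E' → B B
E' → /
E → B c
B → /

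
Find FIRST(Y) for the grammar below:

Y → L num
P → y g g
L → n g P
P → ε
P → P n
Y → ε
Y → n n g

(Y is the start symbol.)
{ 'n', ε }

FIRST sets of the other non-terminals involved (by the same procedure, iterated to a fixed point):
  FIRST(L) = { 'n' }

From Y → L num:
  - L is a non-terminal: add FIRST(L) \ {ε} = { 'n' }
    L is not nullable, so stop
From Y → ε:
  - ε-production, so ε ∈ FIRST(Y)
From Y → n n g:
  - n is a terminal: add 'n' and stop

Collecting: FIRST(Y) = { 'n', ε }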